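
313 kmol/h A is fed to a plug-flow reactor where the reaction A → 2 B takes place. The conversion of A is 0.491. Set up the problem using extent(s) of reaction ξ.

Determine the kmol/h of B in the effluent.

A reacted = 0.491 × 313 = 153.7 kmol/h; ν_A = −1, so ξ = 153.7/1 = 153.7 kmol/h.
Outlet amounts (n = n₀ + ν ξ):
  A: 313 − 1(153.7) = 159.3
  B: 0 + 2(153.7) = 307.4

307 kmol/h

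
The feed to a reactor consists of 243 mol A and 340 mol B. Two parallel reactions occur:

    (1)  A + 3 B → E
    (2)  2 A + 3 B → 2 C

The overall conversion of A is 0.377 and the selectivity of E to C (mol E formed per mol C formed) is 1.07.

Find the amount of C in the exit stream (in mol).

44.3 mol

Conversion of A: A consumed = 0.377 × 243 = 91.61 mol = 1ξ₁ + 2ξ₂.
Selectivity: 1ξ₁ / (2ξ₂) = 1.07 → ξ₁ = 2.14 ξ₂.
Substitute: (1·2.14 + 2) ξ₂ = 91.61 → ξ₂ = 22.13 mol, ξ₁ = 47.35 mol.
Outlet amounts (n = n₀ + Σ ν·ξ):
  A: 243 − 1(47.35) − 2(22.13) = 151.4
  B: 340 − 3(47.35) − 3(22.13) = 131.6
  E: 0 + 1(47.35) = 47.35
  C: 0 + 2(22.13) = 44.26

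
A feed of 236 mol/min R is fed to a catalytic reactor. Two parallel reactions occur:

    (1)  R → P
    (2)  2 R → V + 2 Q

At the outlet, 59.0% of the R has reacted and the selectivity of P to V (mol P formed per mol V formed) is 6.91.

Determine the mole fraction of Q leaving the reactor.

Conversion of R: R consumed = 0.59 × 236 = 139.2 mol/min = 1ξ₁ + 2ξ₂.
Selectivity: 1ξ₁ / (1ξ₂) = 6.91 → ξ₁ = 6.91 ξ₂.
Substitute: (1·6.91 + 2) ξ₂ = 139.2 → ξ₂ = 15.63 mol/min, ξ₁ = 108 mol/min.
Outlet amounts (n = n₀ + Σ ν·ξ):
  R: 236 − 1(108) − 2(15.63) = 96.76
  P: 0 + 1(108) = 108
  V: 0 + 1(15.63) = 15.63
  Q: 0 + 2(15.63) = 31.25
Total out = 251.6 mol/min; y_Q = 31.25 / 251.6 = 0.1242.

0.124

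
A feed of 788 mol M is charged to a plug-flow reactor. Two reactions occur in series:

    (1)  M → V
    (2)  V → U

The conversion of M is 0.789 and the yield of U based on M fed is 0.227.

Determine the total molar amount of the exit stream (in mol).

788 mol

Conversion of M: M consumed = 1ξ₁ = 0.789 × 788 → ξ₁ = 621.7 mol.
Yield of U: 1ξ₂ / 788 = 0.227 → ξ₂ = 178.9 mol.
Outlet amounts (n = n₀ + Σ ν·ξ):
  M: 788 − 1(621.7) = 166.3
  V: 0 + 1(621.7) − 1(178.9) = 442.9
  U: 0 + 1(178.9) = 178.9
Total out = 166.3 + 442.9 + 178.9 = 788 mol.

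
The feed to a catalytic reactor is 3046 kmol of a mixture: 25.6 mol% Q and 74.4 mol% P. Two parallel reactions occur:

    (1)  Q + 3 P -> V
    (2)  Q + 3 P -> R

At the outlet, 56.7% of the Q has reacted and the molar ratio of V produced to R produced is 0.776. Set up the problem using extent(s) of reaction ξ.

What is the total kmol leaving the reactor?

Conversion of Q: Q consumed = 0.567 × 779.8 = 442.1 kmol = 1ξ₁ + 1ξ₂.
Selectivity: 1ξ₁ / (1ξ₂) = 0.776 → ξ₁ = 0.776 ξ₂.
Substitute: (1·0.776 + 1) ξ₂ = 442.1 → ξ₂ = 248.9 kmol, ξ₁ = 193.2 kmol.
Outlet amounts (n = n₀ + Σ ν·ξ):
  Q: 779.8 − 1(193.2) − 1(248.9) = 337.6
  P: 2266 − 3(193.2) − 3(248.9) = 939.8
  V: 0 + 1(193.2) = 193.2
  R: 0 + 1(248.9) = 248.9
Total out = 337.6 + 939.8 + 193.2 + 248.9 = 1720 kmol.

1720 kmol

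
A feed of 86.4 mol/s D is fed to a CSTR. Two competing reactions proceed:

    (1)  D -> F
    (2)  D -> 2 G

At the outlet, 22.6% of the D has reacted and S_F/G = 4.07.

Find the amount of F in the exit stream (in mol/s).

17.4 mol/s

Conversion of D: D consumed = 0.226 × 86.4 = 19.53 mol/s = 1ξ₁ + 1ξ₂.
Selectivity: 1ξ₁ / (2ξ₂) = 4.07 → ξ₁ = 8.14 ξ₂.
Substitute: (1·8.14 + 1) ξ₂ = 19.53 → ξ₂ = 2.136 mol/s, ξ₁ = 17.39 mol/s.
Outlet amounts (n = n₀ + Σ ν·ξ):
  D: 86.4 − 1(17.39) − 1(2.136) = 66.87
  F: 0 + 1(17.39) = 17.39
  G: 0 + 2(2.136) = 4.273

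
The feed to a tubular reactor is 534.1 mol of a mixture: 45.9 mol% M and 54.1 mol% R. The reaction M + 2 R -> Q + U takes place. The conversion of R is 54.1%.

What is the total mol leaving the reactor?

456 mol

R reacted = 0.541 × 288.9 = 156.3 mol; ν_R = −2, so ξ = 156.3/2 = 78.16 mol.
Outlet amounts (n = n₀ + ν ξ):
  M: 245.2 − 1(78.16) = 167
  R: 288.9 − 2(78.16) = 132.6
  Q: 0 + 1(78.16) = 78.16
  U: 0 + 1(78.16) = 78.16
Total out = 167 + 132.6 + 78.16 + 78.16 = 455.9 mol.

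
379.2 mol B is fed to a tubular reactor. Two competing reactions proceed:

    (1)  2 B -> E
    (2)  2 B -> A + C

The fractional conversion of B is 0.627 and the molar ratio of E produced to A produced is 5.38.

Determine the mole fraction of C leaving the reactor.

Conversion of B: B consumed = 0.627 × 379.2 = 237.8 mol = 2ξ₁ + 2ξ₂.
Selectivity: 1ξ₁ / (1ξ₂) = 5.38 → ξ₁ = 5.38 ξ₂.
Substitute: (2·5.38 + 2) ξ₂ = 237.8 → ξ₂ = 18.63 mol, ξ₁ = 100.2 mol.
Outlet amounts (n = n₀ + Σ ν·ξ):
  B: 379.2 − 2(100.2) − 2(18.63) = 141.4
  E: 0 + 1(100.2) = 100.2
  A: 0 + 1(18.63) = 18.63
  C: 0 + 1(18.63) = 18.63
Total out = 279 mol; y_C = 18.63 / 279 = 0.0668.

0.0668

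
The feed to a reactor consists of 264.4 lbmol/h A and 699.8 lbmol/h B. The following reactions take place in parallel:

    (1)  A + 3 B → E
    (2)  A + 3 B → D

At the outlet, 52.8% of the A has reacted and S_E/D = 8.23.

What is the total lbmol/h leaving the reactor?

545 lbmol/h

Conversion of A: A consumed = 0.528 × 264.4 = 139.6 lbmol/h = 1ξ₁ + 1ξ₂.
Selectivity: 1ξ₁ / (1ξ₂) = 8.23 → ξ₁ = 8.23 ξ₂.
Substitute: (1·8.23 + 1) ξ₂ = 139.6 → ξ₂ = 15.12 lbmol/h, ξ₁ = 124.5 lbmol/h.
Outlet amounts (n = n₀ + Σ ν·ξ):
  A: 264.4 − 1(124.5) − 1(15.12) = 124.8
  B: 699.8 − 3(124.5) − 3(15.12) = 281
  E: 0 + 1(124.5) = 124.5
  D: 0 + 1(15.12) = 15.12
Total out = 124.8 + 281 + 124.5 + 15.12 = 545.4 lbmol/h.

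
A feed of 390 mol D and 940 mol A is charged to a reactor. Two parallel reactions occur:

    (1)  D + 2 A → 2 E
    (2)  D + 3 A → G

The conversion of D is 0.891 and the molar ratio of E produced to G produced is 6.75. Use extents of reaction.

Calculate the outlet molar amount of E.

536 mol

Conversion of D: D consumed = 0.891 × 390 = 347.5 mol = 1ξ₁ + 1ξ₂.
Selectivity: 2ξ₁ / (1ξ₂) = 6.75 → ξ₁ = 3.375 ξ₂.
Substitute: (1·3.375 + 1) ξ₂ = 347.5 → ξ₂ = 79.43 mol, ξ₁ = 268.1 mol.
Outlet amounts (n = n₀ + Σ ν·ξ):
  D: 390 − 1(268.1) − 1(79.43) = 42.51
  A: 940 − 2(268.1) − 3(79.43) = 165.6
  E: 0 + 2(268.1) = 536.1
  G: 0 + 1(79.43) = 79.43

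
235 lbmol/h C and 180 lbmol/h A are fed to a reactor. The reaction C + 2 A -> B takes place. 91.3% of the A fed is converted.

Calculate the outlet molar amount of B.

82.2 lbmol/h

A reacted = 0.913 × 180 = 164.3 lbmol/h; ν_A = −2, so ξ = 164.3/2 = 82.17 lbmol/h.
Outlet amounts (n = n₀ + ν ξ):
  C: 235 − 1(82.17) = 152.8
  A: 180 − 2(82.17) = 15.66
  B: 0 + 1(82.17) = 82.17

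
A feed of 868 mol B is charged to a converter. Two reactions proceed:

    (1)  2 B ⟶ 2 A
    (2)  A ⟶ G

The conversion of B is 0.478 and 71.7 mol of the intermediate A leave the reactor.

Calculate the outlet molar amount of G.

Conversion of B: B consumed = 2ξ₁ = 0.478 × 868 → ξ₁ = 207.5 mol.
A balance: n_A = 0 + 2ξ₁ − 1ξ₂ = 71.7 → ξ₂ = (2·207.5 − 71.7)/1 = 343.2 mol.
Outlet amounts (n = n₀ + Σ ν·ξ):
  B: 868 − 2(207.5) = 453.1
  A: 0 + 2(207.5) − 1(343.2) = 71.7
  G: 0 + 1(343.2) = 343.2

343 mol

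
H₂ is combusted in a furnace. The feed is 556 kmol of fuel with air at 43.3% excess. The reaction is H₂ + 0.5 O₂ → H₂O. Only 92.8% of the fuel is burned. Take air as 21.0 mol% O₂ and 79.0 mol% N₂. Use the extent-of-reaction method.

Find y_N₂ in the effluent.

Stoichiometric O₂ = 0.5 × 556 = 278 kmol; O₂ fed = 278 × 1.433 = 398.4 kmol.
N₂ fed = 398.4 × 79/21 = 1499 kmol.
Fuel reacted = 0.928 × 556 → ξ = 516 kmol.
Outlet (n = n₀ + ν ξ):
  H₂: 556 − 1(516) = 40.03
  O₂: 398.4 − 0.5(516) = 140.4
  N₂: 1499 (inert)
  H₂O: 0 + 1(516) = 516
Total out = 2195 kmol; y_N₂ = 1499 / 2195 = 0.6827.

0.683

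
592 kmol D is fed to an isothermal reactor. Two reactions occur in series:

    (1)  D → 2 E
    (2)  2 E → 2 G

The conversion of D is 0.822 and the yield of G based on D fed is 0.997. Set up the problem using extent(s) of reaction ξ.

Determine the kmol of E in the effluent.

Conversion of D: D consumed = 1ξ₁ = 0.822 × 592 → ξ₁ = 486.6 kmol.
Yield of G: 2ξ₂ / 592 = 0.997 → ξ₂ = 295.1 kmol.
Outlet amounts (n = n₀ + Σ ν·ξ):
  D: 592 − 1(486.6) = 105.4
  E: 0 + 2(486.6) − 2(295.1) = 383
  G: 0 + 2(295.1) = 590.2

383 kmol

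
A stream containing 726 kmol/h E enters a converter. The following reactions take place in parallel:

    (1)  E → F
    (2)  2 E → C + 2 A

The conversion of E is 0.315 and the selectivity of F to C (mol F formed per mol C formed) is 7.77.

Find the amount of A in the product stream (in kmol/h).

Conversion of E: E consumed = 0.315 × 726 = 228.7 kmol/h = 1ξ₁ + 2ξ₂.
Selectivity: 1ξ₁ / (1ξ₂) = 7.77 → ξ₁ = 7.77 ξ₂.
Substitute: (1·7.77 + 2) ξ₂ = 228.7 → ξ₂ = 23.41 kmol/h, ξ₁ = 181.9 kmol/h.
Outlet amounts (n = n₀ + Σ ν·ξ):
  E: 726 − 1(181.9) − 2(23.41) = 497.3
  F: 0 + 1(181.9) = 181.9
  C: 0 + 1(23.41) = 23.41
  A: 0 + 2(23.41) = 46.81

46.8 kmol/h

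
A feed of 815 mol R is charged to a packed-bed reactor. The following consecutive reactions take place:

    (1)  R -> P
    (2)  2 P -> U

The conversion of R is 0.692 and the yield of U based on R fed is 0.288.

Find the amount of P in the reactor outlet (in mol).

94.5 mol

Conversion of R: R consumed = 1ξ₁ = 0.692 × 815 → ξ₁ = 564 mol.
Yield of U: 1ξ₂ / 815 = 0.288 → ξ₂ = 234.7 mol.
Outlet amounts (n = n₀ + Σ ν·ξ):
  R: 815 − 1(564) = 251
  P: 0 + 1(564) − 2(234.7) = 94.54
  U: 0 + 1(234.7) = 234.7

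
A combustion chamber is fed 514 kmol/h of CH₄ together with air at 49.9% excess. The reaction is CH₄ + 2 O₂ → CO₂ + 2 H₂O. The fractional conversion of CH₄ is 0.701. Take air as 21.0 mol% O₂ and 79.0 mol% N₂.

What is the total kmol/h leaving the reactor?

7850 kmol/h

Stoichiometric O₂ = 2 × 514 = 1028 kmol/h; O₂ fed = 1028 × 1.499 = 1541 kmol/h.
N₂ fed = 1541 × 79/21 = 5797 kmol/h.
Fuel reacted = 0.701 × 514 → ξ = 360.3 kmol/h.
Outlet (n = n₀ + ν ξ):
  CH₄: 514 − 1(360.3) = 153.7
  O₂: 1541 − 2(360.3) = 820.3
  N₂: 5797 (inert)
  CO₂: 0 + 1(360.3) = 360.3
  H₂O: 0 + 2(360.3) = 720.6
Total out = 153.7 + 820.3 + 5797 + 360.3 + 720.6 = 7852 kmol/h.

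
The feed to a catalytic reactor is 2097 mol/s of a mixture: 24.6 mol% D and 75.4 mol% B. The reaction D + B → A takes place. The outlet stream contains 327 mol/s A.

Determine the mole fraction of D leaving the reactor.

For A: n = n₀ + 1ξ → 327 = 0 + 1ξ, giving ξ = 327 mol/s.
Outlet amounts (n = n₀ + ν ξ):
  D: 515.9 − 1(327) = 188.9
  B: 1581 − 1(327) = 1254
  A: 0 + 1(327) = 327
Total out = 1770 mol/s; y_D = 188.9 / 1770 = 0.1067.

0.107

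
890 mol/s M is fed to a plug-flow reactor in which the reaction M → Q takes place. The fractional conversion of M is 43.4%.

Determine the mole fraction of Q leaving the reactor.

0.434

M reacted = 0.434 × 890 = 386.3 mol/s; ν_M = −1, so ξ = 386.3/1 = 386.3 mol/s.
Outlet amounts (n = n₀ + ν ξ):
  M: 890 − 1(386.3) = 503.7
  Q: 0 + 1(386.3) = 386.3
Total out = 890 mol/s; y_Q = 386.3 / 890 = 0.434.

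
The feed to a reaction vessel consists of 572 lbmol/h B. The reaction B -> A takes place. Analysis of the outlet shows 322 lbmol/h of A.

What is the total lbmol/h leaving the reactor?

572 lbmol/h

For A: n = n₀ + 1ξ → 322 = 0 + 1ξ, giving ξ = 322 lbmol/h.
Outlet amounts (n = n₀ + ν ξ):
  B: 572 − 1(322) = 250
  A: 0 + 1(322) = 322
Total out = 250 + 322 = 572 lbmol/h.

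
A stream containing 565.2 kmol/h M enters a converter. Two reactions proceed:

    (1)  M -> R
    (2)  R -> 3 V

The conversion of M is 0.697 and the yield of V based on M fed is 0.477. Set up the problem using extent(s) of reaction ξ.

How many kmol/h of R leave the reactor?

Conversion of M: M consumed = 1ξ₁ = 0.697 × 565.2 → ξ₁ = 393.9 kmol/h.
Yield of V: 3ξ₂ / 565.2 = 0.477 → ξ₂ = 89.87 kmol/h.
Outlet amounts (n = n₀ + Σ ν·ξ):
  M: 565.2 − 1(393.9) = 171.3
  R: 0 + 1(393.9) − 1(89.87) = 304.1
  V: 0 + 3(89.87) = 269.6

304 kmol/h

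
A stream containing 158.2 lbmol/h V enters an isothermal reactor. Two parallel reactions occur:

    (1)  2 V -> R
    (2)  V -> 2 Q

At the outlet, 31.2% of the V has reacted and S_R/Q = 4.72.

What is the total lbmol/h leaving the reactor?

Conversion of V: V consumed = 0.312 × 158.2 = 49.36 lbmol/h = 2ξ₁ + 1ξ₂.
Selectivity: 1ξ₁ / (2ξ₂) = 4.72 → ξ₁ = 9.44 ξ₂.
Substitute: (2·9.44 + 1) ξ₂ = 49.36 → ξ₂ = 2.483 lbmol/h, ξ₁ = 23.44 lbmol/h.
Outlet amounts (n = n₀ + Σ ν·ξ):
  V: 158.2 − 2(23.44) − 1(2.483) = 108.8
  R: 0 + 1(23.44) = 23.44
  Q: 0 + 2(2.483) = 4.966
Total out = 108.8 + 23.44 + 4.966 = 137.2 lbmol/h.

137 lbmol/h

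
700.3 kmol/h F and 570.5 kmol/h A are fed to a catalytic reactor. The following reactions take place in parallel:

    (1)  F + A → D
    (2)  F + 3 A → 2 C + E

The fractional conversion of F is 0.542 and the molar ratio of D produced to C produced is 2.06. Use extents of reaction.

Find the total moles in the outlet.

891 kmol/h

Conversion of F: F consumed = 0.542 × 700.3 = 379.6 kmol/h = 1ξ₁ + 1ξ₂.
Selectivity: 1ξ₁ / (2ξ₂) = 2.06 → ξ₁ = 4.12 ξ₂.
Substitute: (1·4.12 + 1) ξ₂ = 379.6 → ξ₂ = 74.13 kmol/h, ξ₁ = 305.4 kmol/h.
Outlet amounts (n = n₀ + Σ ν·ξ):
  F: 700.3 − 1(305.4) − 1(74.13) = 320.7
  A: 570.5 − 1(305.4) − 3(74.13) = 42.67
  D: 0 + 1(305.4) = 305.4
  C: 0 + 2(74.13) = 148.3
  E: 0 + 1(74.13) = 74.13
Total out = 320.7 + 42.67 + 305.4 + 148.3 + 74.13 = 891.2 kmol/h.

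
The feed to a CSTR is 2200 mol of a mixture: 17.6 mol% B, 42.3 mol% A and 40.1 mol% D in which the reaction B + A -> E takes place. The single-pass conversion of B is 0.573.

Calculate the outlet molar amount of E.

B reacted = 0.573 × 387.2 = 221.9 mol; ν_B = −1, so ξ = 221.9/1 = 221.9 mol.
Outlet amounts (n = n₀ + ν ξ):
  B: 387.2 − 1(221.9) = 165.3
  A: 930.6 − 1(221.9) = 708.7
  E: 0 + 1(221.9) = 221.9
  D: 882.2 (inert)

222 mol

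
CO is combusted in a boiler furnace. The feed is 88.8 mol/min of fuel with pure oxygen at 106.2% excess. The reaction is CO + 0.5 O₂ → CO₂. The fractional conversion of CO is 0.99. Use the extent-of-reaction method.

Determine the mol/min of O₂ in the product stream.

Stoichiometric O₂ = 0.5 × 88.8 = 44.4 mol/min; O₂ fed = 44.4 × 2.062 = 91.55 mol/min.
Fuel reacted = 0.99 × 88.8 → ξ = 87.91 mol/min.
Outlet (n = n₀ + ν ξ):
  CO: 88.8 − 1(87.91) = 0.888
  O₂: 91.55 − 0.5(87.91) = 47.6
  CO₂: 0 + 1(87.91) = 87.91

47.6 mol/min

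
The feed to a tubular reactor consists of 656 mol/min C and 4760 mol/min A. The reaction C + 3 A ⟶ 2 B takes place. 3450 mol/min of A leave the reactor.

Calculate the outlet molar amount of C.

For A: n = n₀ − 3ξ → 3450 = 4760 − 3ξ, giving ξ = 436.7 mol/min.
Outlet amounts (n = n₀ + ν ξ):
  C: 656 − 1(436.7) = 219.3
  A: 4760 − 3(436.7) = 3450
  B: 0 + 2(436.7) = 873.3

219 mol/min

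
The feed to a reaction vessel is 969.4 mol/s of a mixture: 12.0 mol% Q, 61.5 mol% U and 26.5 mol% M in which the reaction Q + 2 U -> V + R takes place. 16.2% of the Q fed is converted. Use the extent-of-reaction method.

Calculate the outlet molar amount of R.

Q reacted = 0.162 × 116.3 = 18.85 mol/s; ν_Q = −1, so ξ = 18.85/1 = 18.85 mol/s.
Outlet amounts (n = n₀ + ν ξ):
  Q: 116.3 − 1(18.85) = 97.48
  U: 596.2 − 2(18.85) = 558.5
  V: 0 + 1(18.85) = 18.85
  R: 0 + 1(18.85) = 18.85
  M: 256.9 (inert)

18.8 mol/s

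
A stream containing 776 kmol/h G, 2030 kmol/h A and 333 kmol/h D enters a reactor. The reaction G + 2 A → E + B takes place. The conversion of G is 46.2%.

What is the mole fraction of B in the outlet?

G reacted = 0.462 × 776 = 358.5 kmol/h; ν_G = −1, so ξ = 358.5/1 = 358.5 kmol/h.
Outlet amounts (n = n₀ + ν ξ):
  G: 776 − 1(358.5) = 417.5
  A: 2030 − 2(358.5) = 1313
  E: 0 + 1(358.5) = 358.5
  B: 0 + 1(358.5) = 358.5
  D: 333 (inert)
Total out = 2780 kmol/h; y_B = 358.5 / 2780 = 0.1289.

0.129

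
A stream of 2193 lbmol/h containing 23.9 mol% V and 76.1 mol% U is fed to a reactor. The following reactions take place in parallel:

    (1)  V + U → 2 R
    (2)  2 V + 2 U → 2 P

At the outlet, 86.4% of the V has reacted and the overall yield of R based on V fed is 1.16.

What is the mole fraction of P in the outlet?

0.0728

Yield of R: 2ξ₁ / 524.1 = 1.16 → ξ₁ = 304 lbmol/h.
Conversion of V: 1ξ₁ + 2ξ₂ = 0.864 × 524.1 = 452.8 → ξ₂ = 74.43 lbmol/h.
Outlet amounts (n = n₀ + Σ ν·ξ):
  V: 524.1 − 1(304) − 2(74.43) = 71.28
  U: 1669 − 1(304) − 2(74.43) = 1216
  R: 0 + 2(304) = 608
  P: 0 + 2(74.43) = 148.9
Total out = 2044 lbmol/h; y_P = 148.9 / 2044 = 0.07282.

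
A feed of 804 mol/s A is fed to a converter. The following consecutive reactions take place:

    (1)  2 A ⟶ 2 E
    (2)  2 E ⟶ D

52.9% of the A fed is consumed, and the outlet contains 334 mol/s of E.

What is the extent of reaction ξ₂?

Conversion of A: A consumed = 2ξ₁ = 0.529 × 804 → ξ₁ = 212.7 mol/s.
E balance: n_E = 0 + 2ξ₁ − 2ξ₂ = 334 → ξ₂ = (2·212.7 − 334)/2 = 45.66 mol/s.
Outlet amounts (n = n₀ + Σ ν·ξ):
  A: 804 − 2(212.7) = 378.7
  E: 0 + 2(212.7) − 2(45.66) = 334
  D: 0 + 1(45.66) = 45.66

ξ₂ = 45.7 mol/s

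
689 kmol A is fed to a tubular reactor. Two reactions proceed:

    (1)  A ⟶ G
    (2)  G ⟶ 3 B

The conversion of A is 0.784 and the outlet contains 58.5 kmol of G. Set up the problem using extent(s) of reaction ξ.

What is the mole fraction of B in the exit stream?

0.875

Conversion of A: A consumed = 1ξ₁ = 0.784 × 689 → ξ₁ = 540.2 kmol.
G balance: n_G = 0 + 1ξ₁ − 1ξ₂ = 58.5 → ξ₂ = (1·540.2 − 58.5)/1 = 481.7 kmol.
Outlet amounts (n = n₀ + Σ ν·ξ):
  A: 689 − 1(540.2) = 148.8
  G: 0 + 1(540.2) − 1(481.7) = 58.5
  B: 0 + 3(481.7) = 1445
Total out = 1652 kmol; y_B = 1445 / 1652 = 0.8745.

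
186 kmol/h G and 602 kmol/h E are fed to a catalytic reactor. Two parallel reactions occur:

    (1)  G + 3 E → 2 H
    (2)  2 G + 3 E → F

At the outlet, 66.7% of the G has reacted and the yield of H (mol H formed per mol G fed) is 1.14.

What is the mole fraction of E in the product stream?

Yield of H: 2ξ₁ / 186 = 1.14 → ξ₁ = 106 kmol/h.
Conversion of G: 1ξ₁ + 2ξ₂ = 0.667 × 186 = 124.1 → ξ₂ = 9.021 kmol/h.
Outlet amounts (n = n₀ + Σ ν·ξ):
  G: 186 − 1(106) − 2(9.021) = 61.94
  E: 602 − 3(106) − 3(9.021) = 256.9
  H: 0 + 2(106) = 212
  F: 0 + 1(9.021) = 9.021
Total out = 539.9 kmol/h; y_E = 256.9 / 539.9 = 0.4758.

0.476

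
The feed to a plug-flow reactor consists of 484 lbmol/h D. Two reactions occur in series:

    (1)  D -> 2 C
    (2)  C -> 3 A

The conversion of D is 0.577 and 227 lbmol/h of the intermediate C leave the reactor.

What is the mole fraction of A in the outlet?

Conversion of D: D consumed = 1ξ₁ = 0.577 × 484 → ξ₁ = 279.3 lbmol/h.
C balance: n_C = 0 + 2ξ₁ − 1ξ₂ = 227 → ξ₂ = (2·279.3 − 227)/1 = 331.5 lbmol/h.
Outlet amounts (n = n₀ + Σ ν·ξ):
  D: 484 − 1(279.3) = 204.7
  C: 0 + 2(279.3) − 1(331.5) = 227
  A: 0 + 3(331.5) = 994.6
Total out = 1426 lbmol/h; y_A = 994.6 / 1426 = 0.6973.

0.697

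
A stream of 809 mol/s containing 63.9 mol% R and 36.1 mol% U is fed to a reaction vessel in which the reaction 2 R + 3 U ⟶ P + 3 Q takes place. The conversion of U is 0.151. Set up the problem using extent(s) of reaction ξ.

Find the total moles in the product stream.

U reacted = 0.151 × 292 = 44.1 mol/s; ν_U = −3, so ξ = 44.1/3 = 14.7 mol/s.
Outlet amounts (n = n₀ + ν ξ):
  R: 517 − 2(14.7) = 487.6
  U: 292 − 3(14.7) = 247.9
  P: 0 + 1(14.7) = 14.7
  Q: 0 + 3(14.7) = 44.1
Total out = 487.6 + 247.9 + 14.7 + 44.1 = 794.3 mol/s.

794 mol/s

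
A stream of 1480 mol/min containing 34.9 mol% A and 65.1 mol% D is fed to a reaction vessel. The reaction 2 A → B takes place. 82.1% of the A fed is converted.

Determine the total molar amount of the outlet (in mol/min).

A reacted = 0.821 × 516.5 = 424.1 mol/min; ν_A = −2, so ξ = 424.1/2 = 212 mol/min.
Outlet amounts (n = n₀ + ν ξ):
  A: 516.5 − 2(212) = 92.46
  B: 0 + 1(212) = 212
  D: 963.5 (inert)
Total out = 92.46 + 212 + 963.5 = 1268 mol/min.

1270 mol/min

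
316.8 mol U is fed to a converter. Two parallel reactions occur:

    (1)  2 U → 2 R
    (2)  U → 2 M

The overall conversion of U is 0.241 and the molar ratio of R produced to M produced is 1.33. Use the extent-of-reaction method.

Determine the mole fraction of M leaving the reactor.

0.124

Conversion of U: U consumed = 0.241 × 316.8 = 76.35 mol = 2ξ₁ + 1ξ₂.
Selectivity: 2ξ₁ / (2ξ₂) = 1.33 → ξ₁ = 1.33 ξ₂.
Substitute: (2·1.33 + 1) ξ₂ = 76.35 → ξ₂ = 20.86 mol, ξ₁ = 27.74 mol.
Outlet amounts (n = n₀ + Σ ν·ξ):
  U: 316.8 − 2(27.74) − 1(20.86) = 240.5
  R: 0 + 2(27.74) = 55.49
  M: 0 + 2(20.86) = 41.72
Total out = 337.7 mol; y_M = 41.72 / 337.7 = 0.1236.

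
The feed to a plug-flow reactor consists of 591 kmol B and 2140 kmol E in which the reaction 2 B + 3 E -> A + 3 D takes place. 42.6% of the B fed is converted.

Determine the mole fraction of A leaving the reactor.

B reacted = 0.426 × 591 = 251.8 kmol; ν_B = −2, so ξ = 251.8/2 = 125.9 kmol.
Outlet amounts (n = n₀ + ν ξ):
  B: 591 − 2(125.9) = 339.2
  E: 2140 − 3(125.9) = 1762
  A: 0 + 1(125.9) = 125.9
  D: 0 + 3(125.9) = 377.6
Total out = 2605 kmol; y_A = 125.9 / 2605 = 0.04832.

0.0483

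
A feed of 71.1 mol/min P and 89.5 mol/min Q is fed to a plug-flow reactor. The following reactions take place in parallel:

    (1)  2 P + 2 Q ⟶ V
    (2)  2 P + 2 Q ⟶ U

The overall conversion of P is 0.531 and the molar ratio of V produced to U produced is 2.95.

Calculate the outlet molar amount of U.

Conversion of P: P consumed = 0.531 × 71.1 = 37.75 mol/min = 2ξ₁ + 2ξ₂.
Selectivity: 1ξ₁ / (1ξ₂) = 2.95 → ξ₁ = 2.95 ξ₂.
Substitute: (2·2.95 + 2) ξ₂ = 37.75 → ξ₂ = 4.779 mol/min, ξ₁ = 14.1 mol/min.
Outlet amounts (n = n₀ + Σ ν·ξ):
  P: 71.1 − 2(14.1) − 2(4.779) = 33.35
  Q: 89.5 − 2(14.1) − 2(4.779) = 51.75
  V: 0 + 1(14.1) = 14.1
  U: 0 + 1(4.779) = 4.779

4.78 mol/min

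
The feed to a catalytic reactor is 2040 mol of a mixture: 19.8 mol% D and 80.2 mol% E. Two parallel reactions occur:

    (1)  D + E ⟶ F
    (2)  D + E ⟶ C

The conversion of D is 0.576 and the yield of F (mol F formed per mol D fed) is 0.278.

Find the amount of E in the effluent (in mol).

1400 mol

Yield of F: 1ξ₁ / 403.9 = 0.278 → ξ₁ = 112.3 mol.
Conversion of D: 1ξ₁ + 1ξ₂ = 0.576 × 403.9 = 232.7 → ξ₂ = 120.4 mol.
Outlet amounts (n = n₀ + Σ ν·ξ):
  D: 403.9 − 1(112.3) − 1(120.4) = 171.3
  E: 1636 − 1(112.3) − 1(120.4) = 1403
  F: 0 + 1(112.3) = 112.3
  C: 0 + 1(120.4) = 120.4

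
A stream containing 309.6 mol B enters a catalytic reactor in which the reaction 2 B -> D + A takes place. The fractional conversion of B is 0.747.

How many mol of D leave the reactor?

116 mol

B reacted = 0.747 × 309.6 = 231.3 mol; ν_B = −2, so ξ = 231.3/2 = 115.6 mol.
Outlet amounts (n = n₀ + ν ξ):
  B: 309.6 − 2(115.6) = 78.33
  D: 0 + 1(115.6) = 115.6
  A: 0 + 1(115.6) = 115.6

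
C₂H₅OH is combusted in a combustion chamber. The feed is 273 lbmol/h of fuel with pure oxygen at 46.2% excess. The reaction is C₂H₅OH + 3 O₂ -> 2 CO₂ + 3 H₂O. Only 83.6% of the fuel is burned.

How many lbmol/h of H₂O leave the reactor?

685 lbmol/h

Stoichiometric O₂ = 3 × 273 = 819 lbmol/h; O₂ fed = 819 × 1.462 = 1197 lbmol/h.
Fuel reacted = 0.836 × 273 → ξ = 228.2 lbmol/h.
Outlet (n = n₀ + ν ξ):
  C₂H₅OH: 273 − 1(228.2) = 44.77
  O₂: 1197 − 3(228.2) = 512.7
  CO₂: 0 + 2(228.2) = 456.5
  H₂O: 0 + 3(228.2) = 684.7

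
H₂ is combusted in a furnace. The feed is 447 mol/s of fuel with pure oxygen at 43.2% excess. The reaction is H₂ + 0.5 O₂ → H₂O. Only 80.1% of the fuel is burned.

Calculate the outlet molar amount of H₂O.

358 mol/s

Stoichiometric O₂ = 0.5 × 447 = 223.5 mol/s; O₂ fed = 223.5 × 1.432 = 320.1 mol/s.
Fuel reacted = 0.801 × 447 → ξ = 358 mol/s.
Outlet (n = n₀ + ν ξ):
  H₂: 447 − 1(358) = 88.95
  O₂: 320.1 − 0.5(358) = 141
  H₂O: 0 + 1(358) = 358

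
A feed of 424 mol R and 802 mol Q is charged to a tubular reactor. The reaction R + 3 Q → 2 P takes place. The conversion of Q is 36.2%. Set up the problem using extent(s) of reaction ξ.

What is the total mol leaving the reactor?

Q reacted = 0.362 × 802 = 290.3 mol; ν_Q = −3, so ξ = 290.3/3 = 96.77 mol.
Outlet amounts (n = n₀ + ν ξ):
  R: 424 − 1(96.77) = 327.2
  Q: 802 − 3(96.77) = 511.7
  P: 0 + 2(96.77) = 193.5
Total out = 327.2 + 511.7 + 193.5 = 1032 mol.

1030 mol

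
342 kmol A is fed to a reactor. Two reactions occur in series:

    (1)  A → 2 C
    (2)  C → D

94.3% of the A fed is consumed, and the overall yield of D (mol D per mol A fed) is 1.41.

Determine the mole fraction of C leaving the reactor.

Conversion of A: A consumed = 1ξ₁ = 0.943 × 342 → ξ₁ = 322.5 kmol.
Yield of D: 1ξ₂ / 342 = 1.41 → ξ₂ = 482.2 kmol.
Outlet amounts (n = n₀ + Σ ν·ξ):
  A: 342 − 1(322.5) = 19.49
  C: 0 + 2(322.5) − 1(482.2) = 162.8
  D: 0 + 1(482.2) = 482.2
Total out = 664.5 kmol; y_C = 162.8 / 664.5 = 0.245.

0.245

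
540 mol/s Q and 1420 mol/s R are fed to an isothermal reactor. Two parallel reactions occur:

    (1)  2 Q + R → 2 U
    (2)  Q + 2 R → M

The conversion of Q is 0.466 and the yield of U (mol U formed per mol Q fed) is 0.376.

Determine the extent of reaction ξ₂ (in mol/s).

ξ₂ = 48.6 mol/s

Yield of U: 2ξ₁ / 540 = 0.376 → ξ₁ = 101.5 mol/s.
Conversion of Q: 2ξ₁ + 1ξ₂ = 0.466 × 540 = 251.6 → ξ₂ = 48.6 mol/s.
Outlet amounts (n = n₀ + Σ ν·ξ):
  Q: 540 − 2(101.5) − 1(48.6) = 288.4
  R: 1420 − 1(101.5) − 2(48.6) = 1221
  U: 0 + 2(101.5) = 203
  M: 0 + 1(48.6) = 48.6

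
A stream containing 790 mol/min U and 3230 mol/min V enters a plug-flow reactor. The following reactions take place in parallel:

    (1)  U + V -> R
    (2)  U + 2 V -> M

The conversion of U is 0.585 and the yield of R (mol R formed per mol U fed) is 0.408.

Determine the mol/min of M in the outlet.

Yield of R: 1ξ₁ / 790 = 0.408 → ξ₁ = 322.3 mol/min.
Conversion of U: 1ξ₁ + 1ξ₂ = 0.585 × 790 = 462.1 → ξ₂ = 139.8 mol/min.
Outlet amounts (n = n₀ + Σ ν·ξ):
  U: 790 − 1(322.3) − 1(139.8) = 327.9
  V: 3230 − 1(322.3) − 2(139.8) = 2628
  R: 0 + 1(322.3) = 322.3
  M: 0 + 1(139.8) = 139.8

140 mol/min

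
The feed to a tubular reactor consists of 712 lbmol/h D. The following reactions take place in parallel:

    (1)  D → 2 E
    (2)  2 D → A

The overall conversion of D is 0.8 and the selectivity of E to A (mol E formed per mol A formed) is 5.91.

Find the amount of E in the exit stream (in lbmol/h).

679 lbmol/h

Conversion of D: D consumed = 0.8 × 712 = 569.6 lbmol/h = 1ξ₁ + 2ξ₂.
Selectivity: 2ξ₁ / (1ξ₂) = 5.91 → ξ₁ = 2.955 ξ₂.
Substitute: (1·2.955 + 2) ξ₂ = 569.6 → ξ₂ = 115 lbmol/h, ξ₁ = 339.7 lbmol/h.
Outlet amounts (n = n₀ + Σ ν·ξ):
  D: 712 − 1(339.7) − 2(115) = 142.4
  E: 0 + 2(339.7) = 679.4
  A: 0 + 1(115) = 115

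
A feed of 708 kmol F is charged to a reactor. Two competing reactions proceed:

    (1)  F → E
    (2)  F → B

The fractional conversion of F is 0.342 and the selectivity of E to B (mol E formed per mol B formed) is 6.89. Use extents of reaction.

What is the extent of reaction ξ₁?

Conversion of F: F consumed = 0.342 × 708 = 242.1 kmol = 1ξ₁ + 1ξ₂.
Selectivity: 1ξ₁ / (1ξ₂) = 6.89 → ξ₁ = 6.89 ξ₂.
Substitute: (1·6.89 + 1) ξ₂ = 242.1 → ξ₂ = 30.69 kmol, ξ₁ = 211.4 kmol.
Outlet amounts (n = n₀ + Σ ν·ξ):
  F: 708 − 1(211.4) − 1(30.69) = 465.9
  E: 0 + 1(211.4) = 211.4
  B: 0 + 1(30.69) = 30.69

ξ₁ = 211 kmol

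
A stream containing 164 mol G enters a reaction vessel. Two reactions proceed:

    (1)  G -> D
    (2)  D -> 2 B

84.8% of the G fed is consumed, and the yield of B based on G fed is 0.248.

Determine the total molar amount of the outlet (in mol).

Conversion of G: G consumed = 1ξ₁ = 0.848 × 164 → ξ₁ = 139.1 mol.
Yield of B: 2ξ₂ / 164 = 0.248 → ξ₂ = 20.34 mol.
Outlet amounts (n = n₀ + Σ ν·ξ):
  G: 164 − 1(139.1) = 24.93
  D: 0 + 1(139.1) − 1(20.34) = 118.7
  B: 0 + 2(20.34) = 40.67
Total out = 24.93 + 118.7 + 40.67 = 184.3 mol.

184 mol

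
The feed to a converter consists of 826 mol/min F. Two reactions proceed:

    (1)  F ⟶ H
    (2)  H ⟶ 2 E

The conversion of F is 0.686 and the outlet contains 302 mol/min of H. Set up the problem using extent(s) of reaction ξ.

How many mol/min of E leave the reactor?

Conversion of F: F consumed = 1ξ₁ = 0.686 × 826 → ξ₁ = 566.6 mol/min.
H balance: n_H = 0 + 1ξ₁ − 1ξ₂ = 302 → ξ₂ = (1·566.6 − 302)/1 = 264.6 mol/min.
Outlet amounts (n = n₀ + Σ ν·ξ):
  F: 826 − 1(566.6) = 259.4
  H: 0 + 1(566.6) − 1(264.6) = 302
  E: 0 + 2(264.6) = 529.3

529 mol/min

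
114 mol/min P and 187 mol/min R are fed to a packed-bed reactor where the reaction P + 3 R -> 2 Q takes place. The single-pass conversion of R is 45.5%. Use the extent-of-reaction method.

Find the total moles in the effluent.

244 mol/min

R reacted = 0.455 × 187 = 85.09 mol/min; ν_R = −3, so ξ = 85.09/3 = 28.36 mol/min.
Outlet amounts (n = n₀ + ν ξ):
  P: 114 − 1(28.36) = 85.64
  R: 187 − 3(28.36) = 101.9
  Q: 0 + 2(28.36) = 56.72
Total out = 85.64 + 101.9 + 56.72 = 244.3 mol/min.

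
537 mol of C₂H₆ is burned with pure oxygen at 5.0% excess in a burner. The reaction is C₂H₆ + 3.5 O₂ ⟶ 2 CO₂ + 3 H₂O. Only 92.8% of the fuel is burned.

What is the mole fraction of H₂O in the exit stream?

0.542

Stoichiometric O₂ = 3.5 × 537 = 1880 mol; O₂ fed = 1880 × 1.050 = 1973 mol.
Fuel reacted = 0.928 × 537 → ξ = 498.3 mol.
Outlet (n = n₀ + ν ξ):
  C₂H₆: 537 − 1(498.3) = 38.66
  O₂: 1973 − 3.5(498.3) = 229.3
  CO₂: 0 + 2(498.3) = 996.7
  H₂O: 0 + 3(498.3) = 1495
Total out = 2760 mol; y_H₂O = 1495 / 2760 = 0.5417.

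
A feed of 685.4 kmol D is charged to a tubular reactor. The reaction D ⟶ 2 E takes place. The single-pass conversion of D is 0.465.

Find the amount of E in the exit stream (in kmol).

D reacted = 0.465 × 685.4 = 318.7 kmol; ν_D = −1, so ξ = 318.7/1 = 318.7 kmol.
Outlet amounts (n = n₀ + ν ξ):
  D: 685.4 − 1(318.7) = 366.7
  E: 0 + 2(318.7) = 637.4

637 kmol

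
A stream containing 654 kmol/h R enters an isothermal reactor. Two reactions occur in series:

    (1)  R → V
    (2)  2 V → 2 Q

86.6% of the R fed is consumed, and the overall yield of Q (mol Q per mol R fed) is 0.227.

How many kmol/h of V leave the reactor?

Conversion of R: R consumed = 1ξ₁ = 0.866 × 654 → ξ₁ = 566.4 kmol/h.
Yield of Q: 2ξ₂ / 654 = 0.227 → ξ₂ = 74.23 kmol/h.
Outlet amounts (n = n₀ + Σ ν·ξ):
  R: 654 − 1(566.4) = 87.64
  V: 0 + 1(566.4) − 2(74.23) = 417.9
  Q: 0 + 2(74.23) = 148.5

418 kmol/h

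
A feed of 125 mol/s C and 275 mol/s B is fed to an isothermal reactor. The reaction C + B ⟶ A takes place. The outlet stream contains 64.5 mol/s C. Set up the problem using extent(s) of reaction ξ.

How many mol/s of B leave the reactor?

For C: n = n₀ − 1ξ → 64.5 = 125 − 1ξ, giving ξ = 60.5 mol/s.
Outlet amounts (n = n₀ + ν ξ):
  C: 125 − 1(60.5) = 64.5
  B: 275 − 1(60.5) = 214.5
  A: 0 + 1(60.5) = 60.5

214 mol/s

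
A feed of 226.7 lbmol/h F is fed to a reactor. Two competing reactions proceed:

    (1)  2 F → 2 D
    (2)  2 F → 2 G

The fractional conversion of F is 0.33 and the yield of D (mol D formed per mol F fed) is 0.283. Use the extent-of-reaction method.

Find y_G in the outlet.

Yield of D: 2ξ₁ / 226.7 = 0.283 → ξ₁ = 32.08 lbmol/h.
Conversion of F: 2ξ₁ + 2ξ₂ = 0.33 × 226.7 = 74.81 → ξ₂ = 5.327 lbmol/h.
Outlet amounts (n = n₀ + Σ ν·ξ):
  F: 226.7 − 2(32.08) − 2(5.327) = 151.9
  D: 0 + 2(32.08) = 64.16
  G: 0 + 2(5.327) = 10.65
Total out = 226.7 lbmol/h; y_G = 10.65 / 226.7 = 0.047.

0.047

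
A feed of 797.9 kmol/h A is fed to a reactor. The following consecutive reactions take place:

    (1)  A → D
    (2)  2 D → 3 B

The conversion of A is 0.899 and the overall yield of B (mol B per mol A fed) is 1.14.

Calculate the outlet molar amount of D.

Conversion of A: A consumed = 1ξ₁ = 0.899 × 797.9 → ξ₁ = 717.3 kmol/h.
Yield of B: 3ξ₂ / 797.9 = 1.14 → ξ₂ = 303.2 kmol/h.
Outlet amounts (n = n₀ + Σ ν·ξ):
  A: 797.9 − 1(717.3) = 80.59
  D: 0 + 1(717.3) − 2(303.2) = 110.9
  B: 0 + 3(303.2) = 909.6

111 kmol/h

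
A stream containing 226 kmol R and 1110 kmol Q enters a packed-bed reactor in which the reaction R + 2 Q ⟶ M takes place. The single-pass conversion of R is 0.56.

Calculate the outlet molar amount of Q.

857 kmol

R reacted = 0.56 × 226 = 126.6 kmol; ν_R = −1, so ξ = 126.6/1 = 126.6 kmol.
Outlet amounts (n = n₀ + ν ξ):
  R: 226 − 1(126.6) = 99.44
  Q: 1110 − 2(126.6) = 856.9
  M: 0 + 1(126.6) = 126.6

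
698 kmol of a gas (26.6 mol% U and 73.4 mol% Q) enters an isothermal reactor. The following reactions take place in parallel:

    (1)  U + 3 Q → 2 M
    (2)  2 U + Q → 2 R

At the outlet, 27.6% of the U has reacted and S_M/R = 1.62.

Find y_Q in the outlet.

0.673

Conversion of U: U consumed = 0.276 × 185.7 = 51.24 kmol = 1ξ₁ + 2ξ₂.
Selectivity: 2ξ₁ / (2ξ₂) = 1.62 → ξ₁ = 1.62 ξ₂.
Substitute: (1·1.62 + 2) ξ₂ = 51.24 → ξ₂ = 14.16 kmol, ξ₁ = 22.93 kmol.
Outlet amounts (n = n₀ + Σ ν·ξ):
  U: 185.7 − 1(22.93) − 2(14.16) = 134.4
  Q: 512.3 − 3(22.93) − 1(14.16) = 429.4
  M: 0 + 2(22.93) = 45.87
  R: 0 + 2(14.16) = 28.31
Total out = 638 kmol; y_Q = 429.4 / 638 = 0.673.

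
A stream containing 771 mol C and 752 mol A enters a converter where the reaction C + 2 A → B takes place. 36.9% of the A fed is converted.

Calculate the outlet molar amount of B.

139 mol

A reacted = 0.369 × 752 = 277.5 mol; ν_A = −2, so ξ = 277.5/2 = 138.7 mol.
Outlet amounts (n = n₀ + ν ξ):
  C: 771 − 1(138.7) = 632.3
  A: 752 − 2(138.7) = 474.5
  B: 0 + 1(138.7) = 138.7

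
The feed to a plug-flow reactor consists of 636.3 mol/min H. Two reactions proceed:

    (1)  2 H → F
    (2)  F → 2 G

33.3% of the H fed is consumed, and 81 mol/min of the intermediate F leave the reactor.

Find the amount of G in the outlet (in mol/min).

49.9 mol/min

Conversion of H: H consumed = 2ξ₁ = 0.333 × 636.3 → ξ₁ = 105.9 mol/min.
F balance: n_F = 0 + 1ξ₁ − 1ξ₂ = 81 → ξ₂ = (1·105.9 − 81)/1 = 24.94 mol/min.
Outlet amounts (n = n₀ + Σ ν·ξ):
  H: 636.3 − 2(105.9) = 424.4
  F: 0 + 1(105.9) − 1(24.94) = 81
  G: 0 + 2(24.94) = 49.89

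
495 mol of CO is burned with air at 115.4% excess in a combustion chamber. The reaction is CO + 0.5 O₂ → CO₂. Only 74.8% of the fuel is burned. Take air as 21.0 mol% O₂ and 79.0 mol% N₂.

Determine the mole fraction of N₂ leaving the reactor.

0.704

Stoichiometric O₂ = 0.5 × 495 = 247.5 mol; O₂ fed = 247.5 × 2.154 = 533.1 mol.
N₂ fed = 533.1 × 79/21 = 2006 mol.
Fuel reacted = 0.748 × 495 → ξ = 370.3 mol.
Outlet (n = n₀ + ν ξ):
  CO: 495 − 1(370.3) = 124.7
  O₂: 533.1 − 0.5(370.3) = 348
  N₂: 2006 (inert)
  CO₂: 0 + 1(370.3) = 370.3
Total out = 2849 mol; y_N₂ = 2006 / 2849 = 0.7041.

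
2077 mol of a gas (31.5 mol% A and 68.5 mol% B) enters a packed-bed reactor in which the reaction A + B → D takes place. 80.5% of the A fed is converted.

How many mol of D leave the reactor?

527 mol

A reacted = 0.805 × 654.3 = 526.7 mol; ν_A = −1, so ξ = 526.7/1 = 526.7 mol.
Outlet amounts (n = n₀ + ν ξ):
  A: 654.3 − 1(526.7) = 127.6
  B: 1423 − 1(526.7) = 896.1
  D: 0 + 1(526.7) = 526.7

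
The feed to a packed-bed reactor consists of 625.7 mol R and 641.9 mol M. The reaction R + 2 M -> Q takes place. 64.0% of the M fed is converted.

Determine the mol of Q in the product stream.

M reacted = 0.64 × 641.9 = 410.8 mol; ν_M = −2, so ξ = 410.8/2 = 205.4 mol.
Outlet amounts (n = n₀ + ν ξ):
  R: 625.7 − 1(205.4) = 420.3
  M: 641.9 − 2(205.4) = 231.1
  Q: 0 + 1(205.4) = 205.4

205 mol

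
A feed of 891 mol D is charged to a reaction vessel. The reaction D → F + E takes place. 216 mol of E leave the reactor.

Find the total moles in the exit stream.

For E: n = n₀ + 1ξ → 216 = 0 + 1ξ, giving ξ = 216 mol.
Outlet amounts (n = n₀ + ν ξ):
  D: 891 − 1(216) = 675
  F: 0 + 1(216) = 216
  E: 0 + 1(216) = 216
Total out = 675 + 216 + 216 = 1107 mol.

1110 mol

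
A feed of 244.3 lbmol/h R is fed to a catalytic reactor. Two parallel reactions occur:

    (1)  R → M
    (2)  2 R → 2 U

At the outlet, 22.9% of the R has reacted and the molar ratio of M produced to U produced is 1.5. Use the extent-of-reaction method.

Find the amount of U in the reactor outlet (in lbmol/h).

22.4 lbmol/h

Conversion of R: R consumed = 0.229 × 244.3 = 55.94 lbmol/h = 1ξ₁ + 2ξ₂.
Selectivity: 1ξ₁ / (2ξ₂) = 1.5 → ξ₁ = 3 ξ₂.
Substitute: (1·3 + 2) ξ₂ = 55.94 → ξ₂ = 11.19 lbmol/h, ξ₁ = 33.57 lbmol/h.
Outlet amounts (n = n₀ + Σ ν·ξ):
  R: 244.3 − 1(33.57) − 2(11.19) = 188.4
  M: 0 + 1(33.57) = 33.57
  U: 0 + 2(11.19) = 22.38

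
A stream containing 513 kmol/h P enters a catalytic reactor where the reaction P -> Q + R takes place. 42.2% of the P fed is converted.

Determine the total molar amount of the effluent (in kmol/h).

729 kmol/h

P reacted = 0.422 × 513 = 216.5 kmol/h; ν_P = −1, so ξ = 216.5/1 = 216.5 kmol/h.
Outlet amounts (n = n₀ + ν ξ):
  P: 513 − 1(216.5) = 296.5
  Q: 0 + 1(216.5) = 216.5
  R: 0 + 1(216.5) = 216.5
Total out = 296.5 + 216.5 + 216.5 = 729.5 kmol/h.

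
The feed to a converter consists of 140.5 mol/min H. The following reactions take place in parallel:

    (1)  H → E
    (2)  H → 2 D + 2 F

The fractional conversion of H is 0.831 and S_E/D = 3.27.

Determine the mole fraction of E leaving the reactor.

Conversion of H: H consumed = 0.831 × 140.5 = 116.8 mol/min = 1ξ₁ + 1ξ₂.
Selectivity: 1ξ₁ / (2ξ₂) = 3.27 → ξ₁ = 6.54 ξ₂.
Substitute: (1·6.54 + 1) ξ₂ = 116.8 → ξ₂ = 15.48 mol/min, ξ₁ = 101.3 mol/min.
Outlet amounts (n = n₀ + Σ ν·ξ):
  H: 140.5 − 1(101.3) − 1(15.48) = 23.74
  E: 0 + 1(101.3) = 101.3
  D: 0 + 2(15.48) = 30.97
  F: 0 + 2(15.48) = 30.97
Total out = 187 mol/min; y_E = 101.3 / 187 = 0.5417.

0.542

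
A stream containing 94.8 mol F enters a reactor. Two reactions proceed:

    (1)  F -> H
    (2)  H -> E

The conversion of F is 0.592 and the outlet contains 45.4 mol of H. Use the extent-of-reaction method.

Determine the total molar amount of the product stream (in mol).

Conversion of F: F consumed = 1ξ₁ = 0.592 × 94.8 → ξ₁ = 56.12 mol.
H balance: n_H = 0 + 1ξ₁ − 1ξ₂ = 45.4 → ξ₂ = (1·56.12 − 45.4)/1 = 10.72 mol.
Outlet amounts (n = n₀ + Σ ν·ξ):
  F: 94.8 − 1(56.12) = 38.68
  H: 0 + 1(56.12) − 1(10.72) = 45.4
  E: 0 + 1(10.72) = 10.72
Total out = 38.68 + 45.4 + 10.72 = 94.8 mol.

94.8 mol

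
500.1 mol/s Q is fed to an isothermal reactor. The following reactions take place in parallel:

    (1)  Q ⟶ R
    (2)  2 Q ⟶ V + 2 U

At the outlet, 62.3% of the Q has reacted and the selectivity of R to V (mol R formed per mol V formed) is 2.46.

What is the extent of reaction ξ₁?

Conversion of Q: Q consumed = 0.623 × 500.1 = 311.6 mol/s = 1ξ₁ + 2ξ₂.
Selectivity: 1ξ₁ / (1ξ₂) = 2.46 → ξ₁ = 2.46 ξ₂.
Substitute: (1·2.46 + 2) ξ₂ = 311.6 → ξ₂ = 69.86 mol/s, ξ₁ = 171.8 mol/s.
Outlet amounts (n = n₀ + Σ ν·ξ):
  Q: 500.1 − 1(171.8) − 2(69.86) = 188.5
  R: 0 + 1(171.8) = 171.8
  V: 0 + 1(69.86) = 69.86
  U: 0 + 2(69.86) = 139.7

ξ₁ = 172 mol/s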